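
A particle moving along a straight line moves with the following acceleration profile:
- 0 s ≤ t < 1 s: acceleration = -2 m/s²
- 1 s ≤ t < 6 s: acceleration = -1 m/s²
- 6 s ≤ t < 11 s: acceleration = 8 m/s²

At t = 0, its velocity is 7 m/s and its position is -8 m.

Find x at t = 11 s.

110.5 m

On each constant-a segment, Δv = aΔt and Δx = v₀Δt + ½aΔt²; chain segment to segment.
0–1 s: v starts 7 m/s; Δx = 7·1 + ½·-2·1² = 6 m; v ends 5 m/s.
1–6 s: v starts 5 m/s; Δx = 5·5 + ½·-1·5² = 12.5 m; v ends 0 m/s.
6–11 s: v starts 0 m/s; Δx = 0·5 + ½·8·5² = 100 m; v ends 40 m/s.
x(11) = -8 + Σ Δx = 110.5 m.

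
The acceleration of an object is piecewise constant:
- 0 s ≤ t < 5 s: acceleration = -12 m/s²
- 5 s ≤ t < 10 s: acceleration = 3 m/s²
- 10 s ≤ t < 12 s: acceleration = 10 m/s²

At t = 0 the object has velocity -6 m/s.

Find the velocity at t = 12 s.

Δv equals the area under the a-t graph; then v = v₀ + Δv.
0–5 s: -12 × 5 = -60 m/s
5–10 s: 3 × 5 = 15 m/s
10–12 s: 10 × 2 = 20 m/s
Δv = -25 m/s, so v(12) = -6 + (-25) = -31 m/s.

-31 m/s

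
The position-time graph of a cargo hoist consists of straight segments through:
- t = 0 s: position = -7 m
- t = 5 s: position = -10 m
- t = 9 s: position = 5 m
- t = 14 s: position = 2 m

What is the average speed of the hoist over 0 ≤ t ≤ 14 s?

1.5 m/s

Average speed = (total path length)/(elapsed time); on a piecewise-linear x-t graph the path length is Σ|Δx|.
0–5 s: |Δx| = |-10 − -7| = 3 m
5–9 s: |Δx| = |5 − -10| = 15 m
9–14 s: |Δx| = |2 − 5| = 3 m
Total path = 21 m; average speed = 21/14 = 1.5 m/s.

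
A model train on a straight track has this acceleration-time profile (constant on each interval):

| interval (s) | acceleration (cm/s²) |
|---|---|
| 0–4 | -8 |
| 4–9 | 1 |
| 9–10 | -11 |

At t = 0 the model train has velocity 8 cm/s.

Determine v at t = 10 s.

Δv equals the area under the a-t graph; then v = v₀ + Δv.
0–4 s: -8 × 4 = -32 cm/s
4–9 s: 1 × 5 = 5 cm/s
9–10 s: -11 × 1 = -11 cm/s
Δv = -38 cm/s, so v(10) = 8 + (-38) = -30 cm/s.

-30 cm/s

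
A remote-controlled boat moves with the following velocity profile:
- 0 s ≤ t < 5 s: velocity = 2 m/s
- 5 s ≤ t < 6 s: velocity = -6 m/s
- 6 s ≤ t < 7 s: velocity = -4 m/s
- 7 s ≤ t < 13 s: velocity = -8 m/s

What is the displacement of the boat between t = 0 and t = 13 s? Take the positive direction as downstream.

Displacement is the signed area under the v-t curve.
0–5 s: 2 × 5 = 10 m
5–6 s: -6 × 1 = -6 m
6–7 s: -4 × 1 = -4 m
7–13 s: -8 × 6 = -48 m
Net displacement = -48 m

-48 m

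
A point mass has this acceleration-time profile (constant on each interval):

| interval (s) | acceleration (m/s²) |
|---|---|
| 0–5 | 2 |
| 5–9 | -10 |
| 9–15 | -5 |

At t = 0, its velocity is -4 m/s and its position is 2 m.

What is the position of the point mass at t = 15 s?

-343 m

On each constant-a segment, Δv = aΔt and Δx = v₀Δt + ½aΔt²; chain segment to segment.
0–5 s: v starts -4 m/s; Δx = -4·5 + ½·2·5² = 5 m; v ends 6 m/s.
5–9 s: v starts 6 m/s; Δx = 6·4 + ½·-10·4² = -56 m; v ends -34 m/s.
9–15 s: v starts -34 m/s; Δx = -34·6 + ½·-5·6² = -294 m; v ends -64 m/s.
x(15) = 2 + Σ Δx = -343 m.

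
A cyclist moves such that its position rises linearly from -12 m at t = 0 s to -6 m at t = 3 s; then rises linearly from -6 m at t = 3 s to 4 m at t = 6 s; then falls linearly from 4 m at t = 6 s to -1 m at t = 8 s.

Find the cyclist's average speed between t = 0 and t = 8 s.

2.625 m/s

Average speed = (total path length)/(elapsed time); on a piecewise-linear x-t graph the path length is Σ|Δx|.
0–3 s: |Δx| = |-6 − -12| = 6 m
3–6 s: |Δx| = |4 − -6| = 10 m
6–8 s: |Δx| = |-1 − 4| = 5 m
Total path = 21 m; average speed = 21/8 = 2.625 m/s.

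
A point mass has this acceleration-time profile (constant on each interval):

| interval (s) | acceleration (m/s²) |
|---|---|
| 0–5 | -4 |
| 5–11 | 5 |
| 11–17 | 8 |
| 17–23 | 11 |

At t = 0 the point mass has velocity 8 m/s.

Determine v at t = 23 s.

132 m/s

Δv equals the area under the a-t graph; then v = v₀ + Δv.
0–5 s: -4 × 5 = -20 m/s
5–11 s: 5 × 6 = 30 m/s
11–17 s: 8 × 6 = 48 m/s
17–23 s: 11 × 6 = 66 m/s
Δv = 124 m/s, so v(23) = 8 + (124) = 132 m/s.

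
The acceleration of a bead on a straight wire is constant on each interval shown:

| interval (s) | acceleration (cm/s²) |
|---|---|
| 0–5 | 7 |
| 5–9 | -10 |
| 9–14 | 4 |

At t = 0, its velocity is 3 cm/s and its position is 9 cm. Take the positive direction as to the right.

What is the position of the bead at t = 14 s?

On each constant-a segment, Δv = aΔt and Δx = v₀Δt + ½aΔt²; chain segment to segment.
0–5 s: v starts 3 cm/s; Δx = 3·5 + ½·7·5² = 102.5 cm; v ends 38 cm/s.
5–9 s: v starts 38 cm/s; Δx = 38·4 + ½·-10·4² = 72 cm; v ends -2 cm/s.
9–14 s: v starts -2 cm/s; Δx = -2·5 + ½·4·5² = 40 cm; v ends 18 cm/s.
x(14) = 9 + Σ Δx = 223.5 cm.

223.5 cm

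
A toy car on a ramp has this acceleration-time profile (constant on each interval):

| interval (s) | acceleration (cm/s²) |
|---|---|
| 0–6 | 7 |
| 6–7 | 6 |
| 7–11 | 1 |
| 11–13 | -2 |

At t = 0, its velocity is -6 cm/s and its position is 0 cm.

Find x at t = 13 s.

393 cm

On each constant-a segment, Δv = aΔt and Δx = v₀Δt + ½aΔt²; chain segment to segment.
0–6 s: v starts -6 cm/s; Δx = -6·6 + ½·7·6² = 90 cm; v ends 36 cm/s.
6–7 s: v starts 36 cm/s; Δx = 36·1 + ½·6·1² = 39 cm; v ends 42 cm/s.
7–11 s: v starts 42 cm/s; Δx = 42·4 + ½·1·4² = 176 cm; v ends 46 cm/s.
11–13 s: v starts 46 cm/s; Δx = 46·2 + ½·-2·2² = 88 cm; v ends 42 cm/s.
x(13) = 0 + Σ Δx = 393 cm.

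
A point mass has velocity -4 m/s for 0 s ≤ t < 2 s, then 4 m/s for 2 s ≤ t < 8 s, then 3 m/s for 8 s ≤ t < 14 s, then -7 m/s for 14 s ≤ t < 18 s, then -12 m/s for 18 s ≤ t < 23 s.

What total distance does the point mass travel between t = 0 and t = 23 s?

Total distance travelled is ∫|v| dt — sum the magnitudes of each area piece.
0–2 s: |-4| × 2 = 8 m
2–8 s: |4| × 6 = 24 m
8–14 s: |3| × 6 = 18 m
14–18 s: |-7| × 4 = 28 m
18–23 s: |-12| × 5 = 60 m
Total distance = 138 m

138 m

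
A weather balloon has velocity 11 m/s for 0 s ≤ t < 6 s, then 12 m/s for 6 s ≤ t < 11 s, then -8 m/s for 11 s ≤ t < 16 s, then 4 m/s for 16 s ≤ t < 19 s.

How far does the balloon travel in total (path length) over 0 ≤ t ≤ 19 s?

178 m

Total distance travelled is ∫|v| dt — sum the magnitudes of each area piece.
0–6 s: |11| × 6 = 66 m
6–11 s: |12| × 5 = 60 m
11–16 s: |-8| × 5 = 40 m
16–19 s: |4| × 3 = 12 m
Total distance = 178 m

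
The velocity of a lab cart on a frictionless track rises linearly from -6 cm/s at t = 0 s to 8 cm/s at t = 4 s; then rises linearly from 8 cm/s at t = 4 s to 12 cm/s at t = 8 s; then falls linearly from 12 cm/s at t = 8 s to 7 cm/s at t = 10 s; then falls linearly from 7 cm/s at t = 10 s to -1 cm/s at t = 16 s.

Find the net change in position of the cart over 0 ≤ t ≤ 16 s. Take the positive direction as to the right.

81 cm

Net displacement equals the area under the velocity-time graph (areas below the axis count negative).
0–4 s: ½(-6 + 8)(4) = 4 cm
4–8 s: ½(8 + 12)(4) = 40 cm
8–10 s: ½(12 + 7)(2) = 19 cm
10–16 s: ½(7 + -1)(6) = 18 cm
Net displacement = 81 cm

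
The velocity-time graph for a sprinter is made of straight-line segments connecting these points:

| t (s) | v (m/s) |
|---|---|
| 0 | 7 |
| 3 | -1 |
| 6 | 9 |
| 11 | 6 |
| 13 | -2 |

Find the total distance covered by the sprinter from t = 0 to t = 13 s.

64.175 m

Total distance travelled is ∫|v| dt — sum the magnitudes of each area piece.
0–3 s: v = 0 at t = 2.625 s; triangle areas 9.1875 + 0.1875 = 9.375 m
3–6 s: v = 0 at t = 3.3 s; triangle areas 0.15 + 12.15 = 12.3 m
6–11 s: |½(9 + 6)(5)| = 37.5 m
11–13 s: v = 0 at t = 12.5 s; triangle areas 4.5 + 0.5 = 5 m
Total distance = 64.175 m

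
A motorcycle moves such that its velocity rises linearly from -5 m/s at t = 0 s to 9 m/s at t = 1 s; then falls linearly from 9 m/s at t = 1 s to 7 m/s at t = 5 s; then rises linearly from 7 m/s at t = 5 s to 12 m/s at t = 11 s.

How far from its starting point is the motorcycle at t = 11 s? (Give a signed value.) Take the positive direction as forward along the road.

Net displacement equals the area under the velocity-time graph (areas below the axis count negative).
0–1 s: ½(-5 + 9)(1) = 2 m
1–5 s: ½(9 + 7)(4) = 32 m
5–11 s: ½(7 + 12)(6) = 57 m
Net displacement = 91 m

91 m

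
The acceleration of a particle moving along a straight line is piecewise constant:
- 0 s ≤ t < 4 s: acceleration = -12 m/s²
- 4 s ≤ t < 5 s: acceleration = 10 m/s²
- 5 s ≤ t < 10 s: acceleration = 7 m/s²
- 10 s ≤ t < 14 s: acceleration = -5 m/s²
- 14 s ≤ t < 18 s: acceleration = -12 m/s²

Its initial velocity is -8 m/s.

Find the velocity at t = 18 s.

Δv equals the area under the a-t graph; then v = v₀ + Δv.
0–4 s: -12 × 4 = -48 m/s
4–5 s: 10 × 1 = 10 m/s
5–10 s: 7 × 5 = 35 m/s
10–14 s: -5 × 4 = -20 m/s
14–18 s: -12 × 4 = -48 m/s
Δv = -71 m/s, so v(18) = -8 + (-71) = -79 m/s.

-79 m/s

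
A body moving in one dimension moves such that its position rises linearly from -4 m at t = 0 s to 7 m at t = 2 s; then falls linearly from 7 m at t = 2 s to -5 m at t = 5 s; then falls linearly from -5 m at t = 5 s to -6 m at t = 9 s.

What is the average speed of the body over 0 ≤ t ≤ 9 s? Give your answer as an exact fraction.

Average speed = (total path length)/(elapsed time); on a piecewise-linear x-t graph the path length is Σ|Δx|.
0–2 s: |Δx| = |7 − -4| = 11 m
2–5 s: |Δx| = |-5 − 7| = 12 m
5–9 s: |Δx| = |-6 − -5| = 1 m
Total path = 24 m; average speed = 24/9 = 8/3 m/s.

8/3 m/s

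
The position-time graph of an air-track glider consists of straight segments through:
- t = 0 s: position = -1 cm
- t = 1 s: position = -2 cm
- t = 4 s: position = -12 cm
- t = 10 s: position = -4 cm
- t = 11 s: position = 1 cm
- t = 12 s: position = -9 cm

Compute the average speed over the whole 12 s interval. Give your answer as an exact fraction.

Average speed = (total path length)/(elapsed time); on a piecewise-linear x-t graph the path length is Σ|Δx|.
0–1 s: |Δx| = |-2 − -1| = 1 cm
1–4 s: |Δx| = |-12 − -2| = 10 cm
4–10 s: |Δx| = |-4 − -12| = 8 cm
10–11 s: |Δx| = |1 − -4| = 5 cm
11–12 s: |Δx| = |-9 − 1| = 10 cm
Total path = 34 cm; average speed = 34/12 = 17/6 cm/s.

17/6 cm/s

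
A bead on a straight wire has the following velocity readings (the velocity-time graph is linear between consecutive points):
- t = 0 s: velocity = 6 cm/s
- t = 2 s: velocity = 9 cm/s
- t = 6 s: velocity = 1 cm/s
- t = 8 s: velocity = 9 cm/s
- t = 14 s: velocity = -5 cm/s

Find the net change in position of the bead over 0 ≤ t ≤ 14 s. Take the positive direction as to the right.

Displacement is the signed area under the v-t curve.
0–2 s: ½(6 + 9)(2) = 15 cm
2–6 s: ½(9 + 1)(4) = 20 cm
6–8 s: ½(1 + 9)(2) = 10 cm
8–14 s: ½(9 + -5)(6) = 12 cm
Net displacement = 57 cm

57 cm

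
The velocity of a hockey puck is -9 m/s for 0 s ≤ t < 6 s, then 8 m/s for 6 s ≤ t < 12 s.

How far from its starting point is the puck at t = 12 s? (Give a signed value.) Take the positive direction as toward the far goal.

Displacement is the signed area under the v-t curve.
0–6 s: -9 × 6 = -54 m
6–12 s: 8 × 6 = 48 m
Net displacement = -6 m

-6 m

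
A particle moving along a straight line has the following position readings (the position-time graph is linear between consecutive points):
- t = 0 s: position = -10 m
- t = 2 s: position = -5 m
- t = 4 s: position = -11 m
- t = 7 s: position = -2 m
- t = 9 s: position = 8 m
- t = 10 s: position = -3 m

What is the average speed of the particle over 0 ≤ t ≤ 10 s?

4.1 m/s

Average speed = (total path length)/(elapsed time); on a piecewise-linear x-t graph the path length is Σ|Δx|.
0–2 s: |Δx| = |-5 − -10| = 5 m
2–4 s: |Δx| = |-11 − -5| = 6 m
4–7 s: |Δx| = |-2 − -11| = 9 m
7–9 s: |Δx| = |8 − -2| = 10 m
9–10 s: |Δx| = |-3 − 8| = 11 m
Total path = 41 m; average speed = 41/10 = 4.1 m/s.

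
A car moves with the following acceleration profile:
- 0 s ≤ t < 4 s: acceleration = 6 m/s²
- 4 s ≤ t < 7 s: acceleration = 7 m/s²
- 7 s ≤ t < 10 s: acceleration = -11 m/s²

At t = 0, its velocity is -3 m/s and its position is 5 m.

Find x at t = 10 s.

212 m

On each constant-a segment, Δv = aΔt and Δx = v₀Δt + ½aΔt²; chain segment to segment.
0–4 s: v starts -3 m/s; Δx = -3·4 + ½·6·4² = 36 m; v ends 21 m/s.
4–7 s: v starts 21 m/s; Δx = 21·3 + ½·7·3² = 94.5 m; v ends 42 m/s.
7–10 s: v starts 42 m/s; Δx = 42·3 + ½·-11·3² = 76.5 m; v ends 9 m/s.
x(10) = 5 + Σ Δx = 212 m.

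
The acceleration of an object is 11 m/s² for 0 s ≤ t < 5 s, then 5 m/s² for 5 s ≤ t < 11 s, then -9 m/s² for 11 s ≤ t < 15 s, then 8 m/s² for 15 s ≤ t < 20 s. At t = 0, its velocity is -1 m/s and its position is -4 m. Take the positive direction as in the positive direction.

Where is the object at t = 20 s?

On each constant-a segment, Δv = aΔt and Δx = v₀Δt + ½aΔt²; chain segment to segment.
0–5 s: v starts -1 m/s; Δx = -1·5 + ½·11·5² = 132.5 m; v ends 54 m/s.
5–11 s: v starts 54 m/s; Δx = 54·6 + ½·5·6² = 414 m; v ends 84 m/s.
11–15 s: v starts 84 m/s; Δx = 84·4 + ½·-9·4² = 264 m; v ends 48 m/s.
15–20 s: v starts 48 m/s; Δx = 48·5 + ½·8·5² = 340 m; v ends 88 m/s.
x(20) = -4 + Σ Δx = 1146.5 m.

1146.5 m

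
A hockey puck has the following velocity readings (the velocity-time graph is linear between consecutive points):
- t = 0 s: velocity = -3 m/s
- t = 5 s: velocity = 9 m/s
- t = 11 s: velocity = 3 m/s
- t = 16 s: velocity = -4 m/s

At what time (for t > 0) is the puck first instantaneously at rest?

t = 1.25 s

v changes sign on 0–5 s (from -3 to 9); the graph is linear there, so v = 0 at t = 0 + (3)·(5 − 0)/(9 − -3) = 1.25 s.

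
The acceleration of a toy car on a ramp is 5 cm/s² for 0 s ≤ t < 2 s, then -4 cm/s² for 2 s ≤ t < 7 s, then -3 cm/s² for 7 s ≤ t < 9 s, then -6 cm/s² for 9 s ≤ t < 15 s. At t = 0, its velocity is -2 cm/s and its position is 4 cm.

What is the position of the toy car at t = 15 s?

On each constant-a segment, Δv = aΔt and Δx = v₀Δt + ½aΔt²; chain segment to segment.
0–2 s: v starts -2 cm/s; Δx = -2·2 + ½·5·2² = 6 cm; v ends 8 cm/s.
2–7 s: v starts 8 cm/s; Δx = 8·5 + ½·-4·5² = -10 cm; v ends -12 cm/s.
7–9 s: v starts -12 cm/s; Δx = -12·2 + ½·-3·2² = -30 cm; v ends -18 cm/s.
9–15 s: v starts -18 cm/s; Δx = -18·6 + ½·-6·6² = -216 cm; v ends -54 cm/s.
x(15) = 4 + Σ Δx = -246 cm.

-246 cm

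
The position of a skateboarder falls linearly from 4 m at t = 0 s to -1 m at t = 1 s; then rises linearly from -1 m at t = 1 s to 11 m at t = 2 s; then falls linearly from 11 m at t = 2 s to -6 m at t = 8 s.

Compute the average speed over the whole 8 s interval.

4.25 m/s

Average speed = (total path length)/(elapsed time); on a piecewise-linear x-t graph the path length is Σ|Δx|.
0–1 s: |Δx| = |-1 − 4| = 5 m
1–2 s: |Δx| = |11 − -1| = 12 m
2–8 s: |Δx| = |-6 − 11| = 17 m
Total path = 34 m; average speed = 34/8 = 4.25 m/s.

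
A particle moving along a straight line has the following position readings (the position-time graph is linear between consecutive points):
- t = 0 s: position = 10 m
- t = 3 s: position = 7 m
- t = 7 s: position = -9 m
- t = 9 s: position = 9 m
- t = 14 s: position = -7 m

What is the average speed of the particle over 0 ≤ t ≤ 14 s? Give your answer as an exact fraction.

53/14 m/s

Average speed = (total path length)/(elapsed time); on a piecewise-linear x-t graph the path length is Σ|Δx|.
0–3 s: |Δx| = |7 − 10| = 3 m
3–7 s: |Δx| = |-9 − 7| = 16 m
7–9 s: |Δx| = |9 − -9| = 18 m
9–14 s: |Δx| = |-7 − 9| = 16 m
Total path = 53 m; average speed = 53/14 = 53/14 m/s.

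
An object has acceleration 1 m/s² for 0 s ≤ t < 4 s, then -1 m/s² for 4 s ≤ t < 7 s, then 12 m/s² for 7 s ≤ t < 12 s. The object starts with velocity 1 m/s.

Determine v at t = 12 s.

62 m/s

Δv equals the area under the a-t graph; then v = v₀ + Δv.
0–4 s: 1 × 4 = 4 m/s
4–7 s: -1 × 3 = -3 m/s
7–12 s: 12 × 5 = 60 m/s
Δv = 61 m/s, so v(12) = 1 + (61) = 62 m/s.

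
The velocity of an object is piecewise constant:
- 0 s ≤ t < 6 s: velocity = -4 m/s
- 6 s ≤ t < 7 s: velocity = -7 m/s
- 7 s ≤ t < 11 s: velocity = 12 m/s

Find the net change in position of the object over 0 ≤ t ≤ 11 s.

Displacement is the signed area under the v-t curve.
0–6 s: -4 × 6 = -24 m
6–7 s: -7 × 1 = -7 m
7–11 s: 12 × 4 = 48 m
Net displacement = 17 m

17 m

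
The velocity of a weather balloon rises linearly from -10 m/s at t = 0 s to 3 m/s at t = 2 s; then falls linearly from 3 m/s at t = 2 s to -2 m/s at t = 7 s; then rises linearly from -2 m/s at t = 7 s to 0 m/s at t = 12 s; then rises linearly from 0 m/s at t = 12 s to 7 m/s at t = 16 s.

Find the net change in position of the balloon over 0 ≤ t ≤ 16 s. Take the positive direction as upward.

4.5 m

Net displacement equals the area under the velocity-time graph (areas below the axis count negative).
0–2 s: ½(-10 + 3)(2) = -7 m
2–7 s: ½(3 + -2)(5) = 2.5 m
7–12 s: ½(-2 + 0)(5) = -5 m
12–16 s: ½(0 + 7)(4) = 14 m
Net displacement = 4.5 m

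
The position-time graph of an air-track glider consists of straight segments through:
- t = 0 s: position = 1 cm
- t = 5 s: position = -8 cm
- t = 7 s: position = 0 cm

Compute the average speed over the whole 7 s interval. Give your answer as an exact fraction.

Average speed = (total path length)/(elapsed time); on a piecewise-linear x-t graph the path length is Σ|Δx|.
0–5 s: |Δx| = |-8 − 1| = 9 cm
5–7 s: |Δx| = |0 − -8| = 8 cm
Total path = 17 cm; average speed = 17/7 = 17/7 cm/s.

17/7 cm/s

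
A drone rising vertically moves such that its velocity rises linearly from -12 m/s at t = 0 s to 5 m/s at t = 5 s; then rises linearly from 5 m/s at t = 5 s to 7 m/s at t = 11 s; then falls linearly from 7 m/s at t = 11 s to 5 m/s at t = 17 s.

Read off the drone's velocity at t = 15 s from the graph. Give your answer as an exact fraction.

17/3 m/s

On 11–17 s the graph is linear from 7 to 5 m/s: v(15) = 7 + (5 − 7)·(15 − 11)/(17 − 11) = 17/3 m/s.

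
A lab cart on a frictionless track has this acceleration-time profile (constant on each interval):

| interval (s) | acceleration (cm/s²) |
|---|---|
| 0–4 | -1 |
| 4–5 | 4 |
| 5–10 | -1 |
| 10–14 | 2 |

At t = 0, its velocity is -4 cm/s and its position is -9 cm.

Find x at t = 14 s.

On each constant-a segment, Δv = aΔt and Δx = v₀Δt + ½aΔt²; chain segment to segment.
0–4 s: v starts -4 cm/s; Δx = -4·4 + ½·-1·4² = -24 cm; v ends -8 cm/s.
4–5 s: v starts -8 cm/s; Δx = -8·1 + ½·4·1² = -6 cm; v ends -4 cm/s.
5–10 s: v starts -4 cm/s; Δx = -4·5 + ½·-1·5² = -32.5 cm; v ends -9 cm/s.
10–14 s: v starts -9 cm/s; Δx = -9·4 + ½·2·4² = -20 cm; v ends -1 cm/s.
x(14) = -9 + Σ Δx = -91.5 cm.

-91.5 cm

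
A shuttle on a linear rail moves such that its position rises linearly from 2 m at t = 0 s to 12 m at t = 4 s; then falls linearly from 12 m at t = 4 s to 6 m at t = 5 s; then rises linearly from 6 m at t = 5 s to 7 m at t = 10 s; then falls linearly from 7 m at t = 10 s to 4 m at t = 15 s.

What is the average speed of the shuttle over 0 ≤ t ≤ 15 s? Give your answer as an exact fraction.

Average speed = (total path length)/(elapsed time); on a piecewise-linear x-t graph the path length is Σ|Δx|.
0–4 s: |Δx| = |12 − 2| = 10 m
4–5 s: |Δx| = |6 − 12| = 6 m
5–10 s: |Δx| = |7 − 6| = 1 m
10–15 s: |Δx| = |4 − 7| = 3 m
Total path = 20 m; average speed = 20/15 = 4/3 m/s.

4/3 m/s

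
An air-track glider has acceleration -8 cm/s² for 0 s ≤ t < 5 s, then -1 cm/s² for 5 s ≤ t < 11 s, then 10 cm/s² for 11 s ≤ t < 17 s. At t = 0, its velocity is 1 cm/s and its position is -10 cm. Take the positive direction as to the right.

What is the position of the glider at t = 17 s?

-447 cm

On each constant-a segment, Δv = aΔt and Δx = v₀Δt + ½aΔt²; chain segment to segment.
0–5 s: v starts 1 cm/s; Δx = 1·5 + ½·-8·5² = -95 cm; v ends -39 cm/s.
5–11 s: v starts -39 cm/s; Δx = -39·6 + ½·-1·6² = -252 cm; v ends -45 cm/s.
11–17 s: v starts -45 cm/s; Δx = -45·6 + ½·10·6² = -90 cm; v ends 15 cm/s.
x(17) = -10 + Σ Δx = -447 cm.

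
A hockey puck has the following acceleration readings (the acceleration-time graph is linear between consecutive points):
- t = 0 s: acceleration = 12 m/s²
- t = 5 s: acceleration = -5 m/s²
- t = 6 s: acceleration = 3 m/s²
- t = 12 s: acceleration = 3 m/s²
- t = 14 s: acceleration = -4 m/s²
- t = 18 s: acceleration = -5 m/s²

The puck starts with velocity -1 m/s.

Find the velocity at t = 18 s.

14.5 m/s

Δv equals the area under the a-t graph; then v = v₀ + Δv.
0–5 s: ½(12 + -5)(5) = 17.5 m/s
5–6 s: ½(-5 + 3)(1) = -1 m/s
6–12 s: 3 × 6 = 18 m/s
12–14 s: ½(3 + -4)(2) = -1 m/s
14–18 s: ½(-4 + -5)(4) = -18 m/s
Δv = 15.5 m/s, so v(18) = -1 + (15.5) = 14.5 m/s.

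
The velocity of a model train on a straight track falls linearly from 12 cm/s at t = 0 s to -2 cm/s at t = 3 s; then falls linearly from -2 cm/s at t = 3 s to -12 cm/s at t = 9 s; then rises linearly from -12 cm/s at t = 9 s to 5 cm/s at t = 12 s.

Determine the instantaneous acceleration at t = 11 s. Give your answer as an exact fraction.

Acceleration is the slope of the v-t graph on 9–12 s: (5 − -12)/(12 − 9) = 17/3 cm/s².

17/3 cm/s²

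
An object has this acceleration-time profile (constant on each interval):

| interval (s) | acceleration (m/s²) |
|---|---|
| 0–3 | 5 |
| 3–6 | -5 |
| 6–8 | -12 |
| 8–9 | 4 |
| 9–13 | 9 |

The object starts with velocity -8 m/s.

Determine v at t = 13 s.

Δv equals the area under the a-t graph; then v = v₀ + Δv.
0–3 s: 5 × 3 = 15 m/s
3–6 s: -5 × 3 = -15 m/s
6–8 s: -12 × 2 = -24 m/s
8–9 s: 4 × 1 = 4 m/s
9–13 s: 9 × 4 = 36 m/s
Δv = 16 m/s, so v(13) = -8 + (16) = 8 m/s.

8 m/s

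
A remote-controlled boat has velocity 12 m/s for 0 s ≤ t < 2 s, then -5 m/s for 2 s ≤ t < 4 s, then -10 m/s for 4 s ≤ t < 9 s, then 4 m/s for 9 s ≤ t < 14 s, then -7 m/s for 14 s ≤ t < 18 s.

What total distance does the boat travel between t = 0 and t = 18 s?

132 m

Total distance travelled is ∫|v| dt — sum the magnitudes of each area piece.
0–2 s: |12| × 2 = 24 m
2–4 s: |-5| × 2 = 10 m
4–9 s: |-10| × 5 = 50 m
9–14 s: |4| × 5 = 20 m
14–18 s: |-7| × 4 = 28 m
Total distance = 132 m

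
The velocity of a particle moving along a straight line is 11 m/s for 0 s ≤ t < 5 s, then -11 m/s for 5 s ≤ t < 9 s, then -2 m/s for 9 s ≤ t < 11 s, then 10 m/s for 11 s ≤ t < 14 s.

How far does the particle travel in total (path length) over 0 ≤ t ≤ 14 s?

133 m

Distance (not displacement) is the total path length: add the absolute areas under v-t.
0–5 s: |11| × 5 = 55 m
5–9 s: |-11| × 4 = 44 m
9–11 s: |-2| × 2 = 4 m
11–14 s: |10| × 3 = 30 m
Total distance = 133 m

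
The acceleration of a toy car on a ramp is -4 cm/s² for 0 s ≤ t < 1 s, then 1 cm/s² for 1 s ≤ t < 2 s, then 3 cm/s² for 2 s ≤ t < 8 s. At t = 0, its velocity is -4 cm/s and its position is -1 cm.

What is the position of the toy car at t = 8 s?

On each constant-a segment, Δv = aΔt and Δx = v₀Δt + ½aΔt²; chain segment to segment.
0–1 s: v starts -4 cm/s; Δx = -4·1 + ½·-4·1² = -6 cm; v ends -8 cm/s.
1–2 s: v starts -8 cm/s; Δx = -8·1 + ½·1·1² = -7.5 cm; v ends -7 cm/s.
2–8 s: v starts -7 cm/s; Δx = -7·6 + ½·3·6² = 12 cm; v ends 11 cm/s.
x(8) = -1 + Σ Δx = -2.5 cm.

-2.5 cm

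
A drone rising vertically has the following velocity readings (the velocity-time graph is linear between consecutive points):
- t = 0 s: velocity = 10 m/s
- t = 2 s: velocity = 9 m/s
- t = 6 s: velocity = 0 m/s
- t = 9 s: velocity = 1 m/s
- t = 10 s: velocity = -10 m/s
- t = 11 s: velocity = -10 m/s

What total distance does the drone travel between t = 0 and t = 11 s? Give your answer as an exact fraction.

Distance (not displacement) is the total path length: add the absolute areas under v-t.
0–2 s: |½(10 + 9)(2)| = 19 m
2–6 s: |½(9 + 0)(4)| = 18 m
6–9 s: |½(0 + 1)(3)| = 1.5 m
9–10 s: v = 0 at t = 100/11 s; triangle areas 1/22 + 50/11 = 101/22 m
10–11 s: |-10| × 1 = 10 m
Total distance = 584/11 m

584/11 m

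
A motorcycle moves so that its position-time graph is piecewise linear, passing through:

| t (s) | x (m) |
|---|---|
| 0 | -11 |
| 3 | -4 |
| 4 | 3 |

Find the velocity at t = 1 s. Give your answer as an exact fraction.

Velocity is the slope of the x-t graph on 0–3 s: (-4 − -11)/(3 − 0) = 7/3 m/s.

7/3 m/s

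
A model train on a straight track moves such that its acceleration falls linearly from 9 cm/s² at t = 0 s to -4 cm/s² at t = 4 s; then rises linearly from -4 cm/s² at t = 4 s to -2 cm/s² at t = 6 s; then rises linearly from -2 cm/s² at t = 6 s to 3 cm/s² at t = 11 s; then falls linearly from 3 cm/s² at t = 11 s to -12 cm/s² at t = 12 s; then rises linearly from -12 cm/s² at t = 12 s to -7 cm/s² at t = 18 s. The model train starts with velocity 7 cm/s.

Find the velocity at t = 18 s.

Δv equals the area under the a-t graph; then v = v₀ + Δv.
0–4 s: ½(9 + -4)(4) = 10 cm/s
4–6 s: ½(-4 + -2)(2) = -6 cm/s
6–11 s: ½(-2 + 3)(5) = 2.5 cm/s
11–12 s: ½(3 + -12)(1) = -4.5 cm/s
12–18 s: ½(-12 + -7)(6) = -57 cm/s
Δv = -55 cm/s, so v(18) = 7 + (-55) = -48 cm/s.

-48 cm/s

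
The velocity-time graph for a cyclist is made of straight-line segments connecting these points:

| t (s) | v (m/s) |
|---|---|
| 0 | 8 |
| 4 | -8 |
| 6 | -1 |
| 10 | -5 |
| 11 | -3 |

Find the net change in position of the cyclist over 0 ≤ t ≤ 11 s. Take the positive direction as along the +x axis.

-25 m

Net displacement equals the area under the velocity-time graph (areas below the axis count negative).
0–4 s: ½(8 + -8)(4) = 0 m
4–6 s: ½(-8 + -1)(2) = -9 m
6–10 s: ½(-1 + -5)(4) = -12 m
10–11 s: ½(-5 + -3)(1) = -4 m
Net displacement = -25 m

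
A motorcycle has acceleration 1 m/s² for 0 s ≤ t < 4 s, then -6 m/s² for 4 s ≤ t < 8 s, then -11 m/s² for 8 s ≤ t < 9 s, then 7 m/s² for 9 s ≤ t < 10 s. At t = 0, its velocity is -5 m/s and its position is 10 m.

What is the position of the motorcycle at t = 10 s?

On each constant-a segment, Δv = aΔt and Δx = v₀Δt + ½aΔt²; chain segment to segment.
0–4 s: v starts -5 m/s; Δx = -5·4 + ½·1·4² = -12 m; v ends -1 m/s.
4–8 s: v starts -1 m/s; Δx = -1·4 + ½·-6·4² = -52 m; v ends -25 m/s.
8–9 s: v starts -25 m/s; Δx = -25·1 + ½·-11·1² = -30.5 m; v ends -36 m/s.
9–10 s: v starts -36 m/s; Δx = -36·1 + ½·7·1² = -32.5 m; v ends -29 m/s.
x(10) = 10 + Σ Δx = -117 m.

-117 m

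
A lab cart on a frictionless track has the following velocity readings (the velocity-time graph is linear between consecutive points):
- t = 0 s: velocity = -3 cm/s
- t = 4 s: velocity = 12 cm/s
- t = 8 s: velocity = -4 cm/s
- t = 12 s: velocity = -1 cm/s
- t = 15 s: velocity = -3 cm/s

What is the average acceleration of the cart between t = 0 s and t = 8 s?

Average acceleration = Δv/Δt = (-4 − -3)/(8 − 0) = -0.125 cm/s².

-0.125 cm/s²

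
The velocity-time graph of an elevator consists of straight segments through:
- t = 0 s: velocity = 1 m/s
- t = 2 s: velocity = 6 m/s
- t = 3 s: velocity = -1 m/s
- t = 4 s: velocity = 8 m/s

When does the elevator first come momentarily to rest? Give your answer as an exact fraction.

v changes sign on 2–3 s (from 6 to -1); the graph is linear there, so v = 0 at t = 2 + (-6)·(3 − 2)/(-1 − 6) = 20/7 s.

t = 20/7 s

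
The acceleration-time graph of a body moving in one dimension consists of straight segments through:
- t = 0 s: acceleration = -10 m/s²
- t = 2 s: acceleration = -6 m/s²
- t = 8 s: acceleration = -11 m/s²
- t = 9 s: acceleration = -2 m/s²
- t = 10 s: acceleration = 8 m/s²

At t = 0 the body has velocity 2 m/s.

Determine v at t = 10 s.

-68.5 m/s

Δv equals the area under the a-t graph; then v = v₀ + Δv.
0–2 s: ½(-10 + -6)(2) = -16 m/s
2–8 s: ½(-6 + -11)(6) = -51 m/s
8–9 s: ½(-11 + -2)(1) = -6.5 m/s
9–10 s: ½(-2 + 8)(1) = 3 m/s
Δv = -70.5 m/s, so v(10) = 2 + (-70.5) = -68.5 m/s.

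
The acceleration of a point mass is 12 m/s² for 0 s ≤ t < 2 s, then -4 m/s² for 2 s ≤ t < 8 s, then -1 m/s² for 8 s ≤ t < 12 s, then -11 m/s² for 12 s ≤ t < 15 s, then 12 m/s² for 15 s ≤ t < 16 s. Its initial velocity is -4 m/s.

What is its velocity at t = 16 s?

-29 m/s

Δv equals the area under the a-t graph; then v = v₀ + Δv.
0–2 s: 12 × 2 = 24 m/s
2–8 s: -4 × 6 = -24 m/s
8–12 s: -1 × 4 = -4 m/s
12–15 s: -11 × 3 = -33 m/s
15–16 s: 12 × 1 = 12 m/s
Δv = -25 m/s, so v(16) = -4 + (-25) = -29 m/s.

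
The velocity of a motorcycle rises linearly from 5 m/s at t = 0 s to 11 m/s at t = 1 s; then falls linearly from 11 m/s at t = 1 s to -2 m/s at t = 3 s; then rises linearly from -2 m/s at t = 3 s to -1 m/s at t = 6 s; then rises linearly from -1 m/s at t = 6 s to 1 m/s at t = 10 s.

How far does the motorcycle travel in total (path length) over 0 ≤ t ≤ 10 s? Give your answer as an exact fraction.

627/26 m

Total distance travelled is ∫|v| dt — sum the magnitudes of each area piece.
0–1 s: |½(5 + 11)(1)| = 8 m
1–3 s: v = 0 at t = 35/13 s; triangle areas 121/13 + 4/13 = 125/13 m
3–6 s: |½(-2 + -1)(3)| = 4.5 m
6–10 s: v = 0 at t = 8 s; triangle areas 1 + 1 = 2 m
Total distance = 627/26 m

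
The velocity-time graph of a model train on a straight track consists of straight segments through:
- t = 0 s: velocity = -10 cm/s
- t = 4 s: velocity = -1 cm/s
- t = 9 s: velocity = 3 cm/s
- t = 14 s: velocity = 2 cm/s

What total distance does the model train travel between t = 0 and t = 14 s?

40.75 cm

Total distance travelled is ∫|v| dt — sum the magnitudes of each area piece.
0–4 s: |½(-10 + -1)(4)| = 22 cm
4–9 s: v = 0 at t = 5.25 s; triangle areas 0.625 + 5.625 = 6.25 cm
9–14 s: |½(3 + 2)(5)| = 12.5 cm
Total distance = 40.75 cm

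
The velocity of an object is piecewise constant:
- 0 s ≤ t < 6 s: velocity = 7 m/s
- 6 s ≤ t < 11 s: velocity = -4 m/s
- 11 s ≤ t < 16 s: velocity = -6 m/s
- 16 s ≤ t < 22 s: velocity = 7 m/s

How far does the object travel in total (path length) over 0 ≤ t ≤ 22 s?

Total distance travelled is ∫|v| dt — sum the magnitudes of each area piece.
0–6 s: |7| × 6 = 42 m
6–11 s: |-4| × 5 = 20 m
11–16 s: |-6| × 5 = 30 m
16–22 s: |7| × 6 = 42 m
Total distance = 134 m

134 m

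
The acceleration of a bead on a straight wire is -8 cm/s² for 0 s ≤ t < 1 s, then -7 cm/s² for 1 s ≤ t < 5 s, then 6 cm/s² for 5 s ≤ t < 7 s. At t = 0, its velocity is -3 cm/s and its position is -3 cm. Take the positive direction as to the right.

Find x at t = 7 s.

-176 cm

On each constant-a segment, Δv = aΔt and Δx = v₀Δt + ½aΔt²; chain segment to segment.
0–1 s: v starts -3 cm/s; Δx = -3·1 + ½·-8·1² = -7 cm; v ends -11 cm/s.
1–5 s: v starts -11 cm/s; Δx = -11·4 + ½·-7·4² = -100 cm; v ends -39 cm/s.
5–7 s: v starts -39 cm/s; Δx = -39·2 + ½·6·2² = -66 cm; v ends -27 cm/s.
x(7) = -3 + Σ Δx = -176 cm.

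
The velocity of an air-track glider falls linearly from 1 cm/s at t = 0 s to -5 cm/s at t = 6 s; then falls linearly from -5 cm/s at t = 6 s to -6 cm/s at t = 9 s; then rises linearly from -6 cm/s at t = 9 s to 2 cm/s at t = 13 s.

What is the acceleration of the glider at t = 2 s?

Acceleration is the slope of the v-t graph on 0–6 s: (-5 − 1)/(6 − 0) = -1 cm/s².

-1 cm/s²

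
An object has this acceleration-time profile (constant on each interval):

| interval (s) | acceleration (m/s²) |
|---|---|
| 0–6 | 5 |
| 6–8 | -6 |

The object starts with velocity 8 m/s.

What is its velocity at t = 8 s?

Δv equals the area under the a-t graph; then v = v₀ + Δv.
0–6 s: 5 × 6 = 30 m/s
6–8 s: -6 × 2 = -12 m/s
Δv = 18 m/s, so v(8) = 8 + (18) = 26 m/s.

26 m/s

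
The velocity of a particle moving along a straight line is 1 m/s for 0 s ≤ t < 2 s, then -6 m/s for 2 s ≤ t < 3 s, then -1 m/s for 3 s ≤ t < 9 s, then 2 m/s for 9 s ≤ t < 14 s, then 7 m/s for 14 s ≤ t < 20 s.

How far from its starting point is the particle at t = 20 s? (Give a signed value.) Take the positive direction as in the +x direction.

42 m

Net displacement equals the area under the velocity-time graph (areas below the axis count negative).
0–2 s: 1 × 2 = 2 m
2–3 s: -6 × 1 = -6 m
3–9 s: -1 × 6 = -6 m
9–14 s: 2 × 5 = 10 m
14–20 s: 7 × 6 = 42 m
Net displacement = 42 m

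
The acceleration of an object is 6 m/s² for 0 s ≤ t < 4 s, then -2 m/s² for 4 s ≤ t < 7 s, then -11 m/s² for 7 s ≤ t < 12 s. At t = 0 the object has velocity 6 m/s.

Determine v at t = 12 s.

Δv equals the area under the a-t graph; then v = v₀ + Δv.
0–4 s: 6 × 4 = 24 m/s
4–7 s: -2 × 3 = -6 m/s
7–12 s: -11 × 5 = -55 m/s
Δv = -37 m/s, so v(12) = 6 + (-37) = -31 m/s.

-31 m/s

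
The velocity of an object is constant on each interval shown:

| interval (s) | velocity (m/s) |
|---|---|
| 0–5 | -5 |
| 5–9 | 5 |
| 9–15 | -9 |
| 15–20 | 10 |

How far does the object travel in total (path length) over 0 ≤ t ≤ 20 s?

149 m

Distance (not displacement) is the total path length: add the absolute areas under v-t.
0–5 s: |-5| × 5 = 25 m
5–9 s: |5| × 4 = 20 m
9–15 s: |-9| × 6 = 54 m
15–20 s: |10| × 5 = 50 m
Total distance = 149 m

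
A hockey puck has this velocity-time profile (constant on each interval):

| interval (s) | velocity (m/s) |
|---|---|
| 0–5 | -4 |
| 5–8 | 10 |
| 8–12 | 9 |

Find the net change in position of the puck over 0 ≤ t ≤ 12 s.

46 m

Net displacement equals the area under the velocity-time graph (areas below the axis count negative).
0–5 s: -4 × 5 = -20 m
5–8 s: 10 × 3 = 30 m
8–12 s: 9 × 4 = 36 m
Net displacement = 46 m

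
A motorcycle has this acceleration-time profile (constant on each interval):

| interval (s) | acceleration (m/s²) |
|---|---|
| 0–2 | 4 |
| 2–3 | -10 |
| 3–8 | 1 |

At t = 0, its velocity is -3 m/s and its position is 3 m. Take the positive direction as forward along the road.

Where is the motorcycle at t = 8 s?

-7.5 m

On each constant-a segment, Δv = aΔt and Δx = v₀Δt + ½aΔt²; chain segment to segment.
0–2 s: v starts -3 m/s; Δx = -3·2 + ½·4·2² = 2 m; v ends 5 m/s.
2–3 s: v starts 5 m/s; Δx = 5·1 + ½·-10·1² = 0 m; v ends -5 m/s.
3–8 s: v starts -5 m/s; Δx = -5·5 + ½·1·5² = -12.5 m; v ends 0 m/s.
x(8) = 3 + Σ Δx = -7.5 m.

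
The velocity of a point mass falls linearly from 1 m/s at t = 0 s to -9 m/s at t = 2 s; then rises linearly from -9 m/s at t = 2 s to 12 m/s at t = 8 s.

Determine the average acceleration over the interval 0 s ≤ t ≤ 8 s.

Average acceleration = Δv/Δt = (12 − 1)/(8 − 0) = 1.375 m/s².

1.375 m/s²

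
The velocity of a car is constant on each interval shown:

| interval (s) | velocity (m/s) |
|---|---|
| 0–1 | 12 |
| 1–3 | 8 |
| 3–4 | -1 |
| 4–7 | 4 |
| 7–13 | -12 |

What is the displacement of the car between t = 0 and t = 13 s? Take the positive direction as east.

-33 m

Displacement is the signed area under the v-t curve.
0–1 s: 12 × 1 = 12 m
1–3 s: 8 × 2 = 16 m
3–4 s: -1 × 1 = -1 m
4–7 s: 4 × 3 = 12 m
7–13 s: -12 × 6 = -72 m
Net displacement = -33 m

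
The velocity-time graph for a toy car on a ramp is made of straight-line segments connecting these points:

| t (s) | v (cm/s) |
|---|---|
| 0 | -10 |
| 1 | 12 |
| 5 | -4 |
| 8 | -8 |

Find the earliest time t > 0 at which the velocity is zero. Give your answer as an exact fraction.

t = 5/11 s

v changes sign on 0–1 s (from -10 to 12); the graph is linear there, so v = 0 at t = 0 + (10)·(1 − 0)/(12 − -10) = 5/11 s.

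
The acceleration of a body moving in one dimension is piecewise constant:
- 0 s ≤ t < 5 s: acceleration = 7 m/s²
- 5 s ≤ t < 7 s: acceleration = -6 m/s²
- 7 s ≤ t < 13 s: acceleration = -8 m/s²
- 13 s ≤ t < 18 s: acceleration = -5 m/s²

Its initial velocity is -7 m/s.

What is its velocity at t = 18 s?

Δv equals the area under the a-t graph; then v = v₀ + Δv.
0–5 s: 7 × 5 = 35 m/s
5–7 s: -6 × 2 = -12 m/s
7–13 s: -8 × 6 = -48 m/s
13–18 s: -5 × 5 = -25 m/s
Δv = -50 m/s, so v(18) = -7 + (-50) = -57 m/s.

-57 m/s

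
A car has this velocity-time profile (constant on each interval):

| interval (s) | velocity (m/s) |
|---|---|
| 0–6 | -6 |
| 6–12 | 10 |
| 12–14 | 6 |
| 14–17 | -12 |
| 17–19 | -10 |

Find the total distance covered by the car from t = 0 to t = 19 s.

Total distance travelled is ∫|v| dt — sum the magnitudes of each area piece.
0–6 s: |-6| × 6 = 36 m
6–12 s: |10| × 6 = 60 m
12–14 s: |6| × 2 = 12 m
14–17 s: |-12| × 3 = 36 m
17–19 s: |-10| × 2 = 20 m
Total distance = 164 m

164 m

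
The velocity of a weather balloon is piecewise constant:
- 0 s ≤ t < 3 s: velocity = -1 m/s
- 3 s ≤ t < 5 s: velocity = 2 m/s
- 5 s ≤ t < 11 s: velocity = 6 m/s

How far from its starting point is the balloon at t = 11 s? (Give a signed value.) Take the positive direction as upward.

Displacement is the signed area under the v-t curve.
0–3 s: -1 × 3 = -3 m
3–5 s: 2 × 2 = 4 m
5–11 s: 6 × 6 = 36 m
Net displacement = 37 m

37 m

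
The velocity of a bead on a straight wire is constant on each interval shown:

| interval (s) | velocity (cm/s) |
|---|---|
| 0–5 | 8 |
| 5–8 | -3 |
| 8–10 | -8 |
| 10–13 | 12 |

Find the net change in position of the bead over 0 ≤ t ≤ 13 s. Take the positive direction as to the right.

51 cm

Net displacement equals the area under the velocity-time graph (areas below the axis count negative).
0–5 s: 8 × 5 = 40 cm
5–8 s: -3 × 3 = -9 cm
8–10 s: -8 × 2 = -16 cm
10–13 s: 12 × 3 = 36 cm
Net displacement = 51 cm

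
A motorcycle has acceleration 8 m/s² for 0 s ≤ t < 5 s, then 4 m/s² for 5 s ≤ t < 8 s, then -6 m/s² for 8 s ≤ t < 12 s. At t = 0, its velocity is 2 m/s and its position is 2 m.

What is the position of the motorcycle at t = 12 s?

On each constant-a segment, Δv = aΔt and Δx = v₀Δt + ½aΔt²; chain segment to segment.
0–5 s: v starts 2 m/s; Δx = 2·5 + ½·8·5² = 110 m; v ends 42 m/s.
5–8 s: v starts 42 m/s; Δx = 42·3 + ½·4·3² = 144 m; v ends 54 m/s.
8–12 s: v starts 54 m/s; Δx = 54·4 + ½·-6·4² = 168 m; v ends 30 m/s.
x(12) = 2 + Σ Δx = 424 m.

424 m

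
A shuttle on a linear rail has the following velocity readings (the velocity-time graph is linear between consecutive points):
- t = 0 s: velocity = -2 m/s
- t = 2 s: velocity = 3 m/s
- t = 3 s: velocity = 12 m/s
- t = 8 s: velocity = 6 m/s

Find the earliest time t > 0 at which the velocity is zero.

t = 0.8 s

v changes sign on 0–2 s (from -2 to 3); the graph is linear there, so v = 0 at t = 0 + (2)·(2 − 0)/(3 − -2) = 0.8 s.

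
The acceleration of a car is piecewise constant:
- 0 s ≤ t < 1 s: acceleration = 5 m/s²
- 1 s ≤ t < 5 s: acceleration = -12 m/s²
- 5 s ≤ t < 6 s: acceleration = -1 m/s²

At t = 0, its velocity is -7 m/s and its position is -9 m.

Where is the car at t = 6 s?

-168 m

On each constant-a segment, Δv = aΔt and Δx = v₀Δt + ½aΔt²; chain segment to segment.
0–1 s: v starts -7 m/s; Δx = -7·1 + ½·5·1² = -4.5 m; v ends -2 m/s.
1–5 s: v starts -2 m/s; Δx = -2·4 + ½·-12·4² = -104 m; v ends -50 m/s.
5–6 s: v starts -50 m/s; Δx = -50·1 + ½·-1·1² = -50.5 m; v ends -51 m/s.
x(6) = -9 + Σ Δx = -168 m.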